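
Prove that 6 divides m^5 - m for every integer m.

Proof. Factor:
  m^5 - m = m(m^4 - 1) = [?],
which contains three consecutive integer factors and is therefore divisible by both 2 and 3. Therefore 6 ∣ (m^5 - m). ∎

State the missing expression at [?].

m^4 - 1 = (m^2 - 1)(m^2 + 1), and m^2 - 1 = (m-1)(m+1).
So m(m^4 - 1) = (m - 1)m(m + 1)(m^2 + 1).

(m - 1)m(m + 1)(m^2 + 1)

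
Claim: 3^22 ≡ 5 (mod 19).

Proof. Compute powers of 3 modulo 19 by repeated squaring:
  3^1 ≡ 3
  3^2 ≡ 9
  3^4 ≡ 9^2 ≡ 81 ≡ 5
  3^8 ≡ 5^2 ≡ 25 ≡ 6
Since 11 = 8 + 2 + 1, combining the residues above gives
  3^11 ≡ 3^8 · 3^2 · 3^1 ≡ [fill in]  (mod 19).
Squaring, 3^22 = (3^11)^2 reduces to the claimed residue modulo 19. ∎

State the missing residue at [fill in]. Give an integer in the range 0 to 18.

3^8 · 3^2 · 3^1 ≡ 6 · 9 · 3 = 162.
162 mod 19 = 10, so 3^11 ≡ 10 (mod 19).

10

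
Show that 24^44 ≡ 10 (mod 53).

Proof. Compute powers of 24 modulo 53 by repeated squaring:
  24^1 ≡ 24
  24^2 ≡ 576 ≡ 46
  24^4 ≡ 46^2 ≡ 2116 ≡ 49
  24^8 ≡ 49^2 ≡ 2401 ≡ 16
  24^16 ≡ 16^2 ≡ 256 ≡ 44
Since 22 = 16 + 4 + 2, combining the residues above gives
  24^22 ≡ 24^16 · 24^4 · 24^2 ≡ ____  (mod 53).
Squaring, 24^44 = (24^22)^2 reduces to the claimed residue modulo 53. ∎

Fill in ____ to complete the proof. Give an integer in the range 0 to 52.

Multiply the listed residues: 44 · 49 · 46 = 2156 → 99176.
Reducing modulo 53: 99176 = 1871·53 + 13, so 24^22 ≡ 13.

13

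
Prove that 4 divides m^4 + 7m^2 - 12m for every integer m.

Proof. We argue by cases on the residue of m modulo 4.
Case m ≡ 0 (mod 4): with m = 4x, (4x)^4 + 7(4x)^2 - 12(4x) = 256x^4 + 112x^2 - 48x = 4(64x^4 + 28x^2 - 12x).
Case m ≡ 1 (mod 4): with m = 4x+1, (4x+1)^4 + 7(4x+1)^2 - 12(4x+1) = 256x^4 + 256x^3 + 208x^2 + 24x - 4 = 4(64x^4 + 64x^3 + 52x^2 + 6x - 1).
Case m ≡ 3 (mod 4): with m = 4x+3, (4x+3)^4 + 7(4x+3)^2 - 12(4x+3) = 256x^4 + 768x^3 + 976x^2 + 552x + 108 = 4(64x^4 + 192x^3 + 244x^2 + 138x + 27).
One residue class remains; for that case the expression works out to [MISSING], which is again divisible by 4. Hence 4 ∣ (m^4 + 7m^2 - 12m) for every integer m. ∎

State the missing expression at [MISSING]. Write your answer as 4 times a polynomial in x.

4(64x^4 + 128x^3 + 124x^2 + 48x + 5)

Only m ≡ 2 (mod 4) is unaccounted for. Put m = 4x+2:
(4x+2)^4 + 7(4x+2)^2 - 12(4x+2) expands to 256x^4 + 512x^3 + 496x^2 + 192x + 20,
and factoring out 4 leaves 4(64x^4 + 128x^3 + 124x^2 + 48x + 5).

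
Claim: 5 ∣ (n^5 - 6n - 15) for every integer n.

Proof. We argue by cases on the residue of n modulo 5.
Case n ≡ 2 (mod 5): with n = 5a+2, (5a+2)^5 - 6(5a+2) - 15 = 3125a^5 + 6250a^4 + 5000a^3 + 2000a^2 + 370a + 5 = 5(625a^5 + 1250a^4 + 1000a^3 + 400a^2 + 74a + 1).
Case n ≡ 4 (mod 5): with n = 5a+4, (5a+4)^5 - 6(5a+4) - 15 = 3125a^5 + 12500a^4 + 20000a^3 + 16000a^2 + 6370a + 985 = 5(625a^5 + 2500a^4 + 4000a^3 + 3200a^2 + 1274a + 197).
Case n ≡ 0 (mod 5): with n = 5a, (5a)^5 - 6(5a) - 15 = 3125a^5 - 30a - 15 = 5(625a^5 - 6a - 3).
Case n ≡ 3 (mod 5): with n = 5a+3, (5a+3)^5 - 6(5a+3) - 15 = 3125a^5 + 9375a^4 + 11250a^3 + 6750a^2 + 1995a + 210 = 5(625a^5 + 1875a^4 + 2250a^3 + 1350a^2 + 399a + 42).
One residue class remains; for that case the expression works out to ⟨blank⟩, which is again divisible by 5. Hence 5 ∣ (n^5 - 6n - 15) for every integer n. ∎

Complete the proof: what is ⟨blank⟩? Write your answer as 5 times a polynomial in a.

5(625a^5 + 625a^4 + 250a^3 + 50a^2 - a - 4)

The residues treated are {2, 4, 0, 3}, so the missing case is n ≡ 1 (mod 5); write n = 5a+1.
Then (5a+1)^5 - 6(5a+1) - 15 = 3125a^5 + 3125a^4 + 1250a^3 + 250a^2 - 5a - 20 = 5(625a^5 + 625a^4 + 250a^3 + 50a^2 - a - 4).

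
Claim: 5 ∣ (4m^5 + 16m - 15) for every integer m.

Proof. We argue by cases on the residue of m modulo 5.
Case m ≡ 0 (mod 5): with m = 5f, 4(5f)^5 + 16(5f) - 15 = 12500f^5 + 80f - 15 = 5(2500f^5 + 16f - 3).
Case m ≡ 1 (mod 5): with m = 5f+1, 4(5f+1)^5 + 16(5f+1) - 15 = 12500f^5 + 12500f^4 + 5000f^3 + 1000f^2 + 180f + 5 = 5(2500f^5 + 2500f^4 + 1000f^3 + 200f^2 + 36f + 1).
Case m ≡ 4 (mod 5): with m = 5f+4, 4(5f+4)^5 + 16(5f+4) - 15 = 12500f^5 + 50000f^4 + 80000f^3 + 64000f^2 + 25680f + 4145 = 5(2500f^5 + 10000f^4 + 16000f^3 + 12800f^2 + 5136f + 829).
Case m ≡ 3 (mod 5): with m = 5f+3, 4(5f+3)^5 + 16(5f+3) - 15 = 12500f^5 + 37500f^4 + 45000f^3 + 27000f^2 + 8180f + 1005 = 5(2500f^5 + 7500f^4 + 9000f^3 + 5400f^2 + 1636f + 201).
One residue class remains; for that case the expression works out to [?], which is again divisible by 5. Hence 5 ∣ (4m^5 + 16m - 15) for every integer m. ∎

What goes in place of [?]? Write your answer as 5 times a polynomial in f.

5(2500f^5 + 5000f^4 + 4000f^3 + 1600f^2 + 336f + 29)

Only m ≡ 2 (mod 5) is unaccounted for. Put m = 5f+2:
4(5f+2)^5 + 16(5f+2) - 15 expands to 12500f^5 + 25000f^4 + 20000f^3 + 8000f^2 + 1680f + 145,
and factoring out 5 leaves 5(2500f^5 + 5000f^4 + 4000f^3 + 1600f^2 + 336f + 29).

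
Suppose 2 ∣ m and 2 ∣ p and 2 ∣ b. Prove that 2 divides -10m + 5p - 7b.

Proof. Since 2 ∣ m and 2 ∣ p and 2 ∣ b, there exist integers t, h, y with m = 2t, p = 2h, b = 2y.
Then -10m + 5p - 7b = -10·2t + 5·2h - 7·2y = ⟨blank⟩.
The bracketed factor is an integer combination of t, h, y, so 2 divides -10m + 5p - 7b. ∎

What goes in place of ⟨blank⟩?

Pull the common 2 out of every term: -10·2t + 5·2h - 7·2y = 2(5h - 10t - 7y).
5h - 10t - 7y is an integer, which exhibits the divisibility.

2(5h - 10t - 7y)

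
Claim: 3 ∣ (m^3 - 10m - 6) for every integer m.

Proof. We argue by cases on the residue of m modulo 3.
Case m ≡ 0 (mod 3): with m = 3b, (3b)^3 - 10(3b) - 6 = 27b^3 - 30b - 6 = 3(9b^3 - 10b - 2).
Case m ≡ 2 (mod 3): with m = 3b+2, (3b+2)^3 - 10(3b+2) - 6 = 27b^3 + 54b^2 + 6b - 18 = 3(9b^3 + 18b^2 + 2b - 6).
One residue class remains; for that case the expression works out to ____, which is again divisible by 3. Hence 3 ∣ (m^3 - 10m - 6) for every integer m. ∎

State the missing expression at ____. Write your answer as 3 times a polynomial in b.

The residues treated are {0, 2}, so the missing case is m ≡ 1 (mod 3); write m = 3b+1.
Then (3b+1)^3 - 10(3b+1) - 6 = 27b^3 + 27b^2 - 21b - 15 = 3(9b^3 + 9b^2 - 7b - 5).

3(9b^3 + 9b^2 - 7b - 5)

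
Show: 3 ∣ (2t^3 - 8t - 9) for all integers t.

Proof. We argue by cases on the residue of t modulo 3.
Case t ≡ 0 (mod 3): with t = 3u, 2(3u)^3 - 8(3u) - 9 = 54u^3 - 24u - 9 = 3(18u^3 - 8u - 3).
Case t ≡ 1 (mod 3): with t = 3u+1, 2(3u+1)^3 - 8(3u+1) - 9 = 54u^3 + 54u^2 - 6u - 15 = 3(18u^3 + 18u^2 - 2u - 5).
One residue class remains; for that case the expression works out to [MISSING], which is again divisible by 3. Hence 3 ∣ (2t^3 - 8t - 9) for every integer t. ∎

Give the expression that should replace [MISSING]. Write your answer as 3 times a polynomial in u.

3(18u^3 + 36u^2 + 16u - 3)

Only t ≡ 2 (mod 3) is unaccounted for. Put t = 3u+2:
2(3u+2)^3 - 8(3u+2) - 9 expands to 54u^3 + 108u^2 + 48u - 9,
and factoring out 3 leaves 3(18u^3 + 36u^2 + 16u - 3).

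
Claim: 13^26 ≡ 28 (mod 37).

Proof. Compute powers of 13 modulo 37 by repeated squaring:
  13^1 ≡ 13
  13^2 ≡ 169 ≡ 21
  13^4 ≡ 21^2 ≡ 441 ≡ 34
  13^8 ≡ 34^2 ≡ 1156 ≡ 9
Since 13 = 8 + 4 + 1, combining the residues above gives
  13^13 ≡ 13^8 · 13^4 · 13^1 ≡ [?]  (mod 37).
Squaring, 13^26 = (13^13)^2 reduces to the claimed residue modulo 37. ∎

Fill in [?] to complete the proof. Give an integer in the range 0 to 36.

19

Multiply the listed residues: 9 · 34 · 13 = 306 → 3978.
Reducing modulo 37: 3978 = 107·37 + 19, so 13^13 ≡ 19.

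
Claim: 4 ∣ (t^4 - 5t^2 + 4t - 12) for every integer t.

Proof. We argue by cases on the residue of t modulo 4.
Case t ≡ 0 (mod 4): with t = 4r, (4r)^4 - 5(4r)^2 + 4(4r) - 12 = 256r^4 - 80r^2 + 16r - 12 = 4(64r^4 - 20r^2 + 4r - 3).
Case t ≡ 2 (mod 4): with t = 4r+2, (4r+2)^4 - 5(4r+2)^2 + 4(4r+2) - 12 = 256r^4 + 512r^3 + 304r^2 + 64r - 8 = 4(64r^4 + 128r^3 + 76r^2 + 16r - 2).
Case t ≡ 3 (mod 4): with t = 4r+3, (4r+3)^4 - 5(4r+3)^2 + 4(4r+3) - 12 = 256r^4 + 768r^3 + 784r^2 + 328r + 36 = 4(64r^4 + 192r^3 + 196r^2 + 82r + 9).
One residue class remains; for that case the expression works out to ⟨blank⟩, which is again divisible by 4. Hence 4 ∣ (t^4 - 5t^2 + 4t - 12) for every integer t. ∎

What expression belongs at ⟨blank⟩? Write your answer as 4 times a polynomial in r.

4(64r^4 + 64r^3 + 4r^2 - 2r - 3)

Only t ≡ 1 (mod 4) is unaccounted for. Put t = 4r+1:
(4r+1)^4 - 5(4r+1)^2 + 4(4r+1) - 12 expands to 256r^4 + 256r^3 + 16r^2 - 8r - 12,
and factoring out 4 leaves 4(64r^4 + 64r^3 + 4r^2 - 2r - 3).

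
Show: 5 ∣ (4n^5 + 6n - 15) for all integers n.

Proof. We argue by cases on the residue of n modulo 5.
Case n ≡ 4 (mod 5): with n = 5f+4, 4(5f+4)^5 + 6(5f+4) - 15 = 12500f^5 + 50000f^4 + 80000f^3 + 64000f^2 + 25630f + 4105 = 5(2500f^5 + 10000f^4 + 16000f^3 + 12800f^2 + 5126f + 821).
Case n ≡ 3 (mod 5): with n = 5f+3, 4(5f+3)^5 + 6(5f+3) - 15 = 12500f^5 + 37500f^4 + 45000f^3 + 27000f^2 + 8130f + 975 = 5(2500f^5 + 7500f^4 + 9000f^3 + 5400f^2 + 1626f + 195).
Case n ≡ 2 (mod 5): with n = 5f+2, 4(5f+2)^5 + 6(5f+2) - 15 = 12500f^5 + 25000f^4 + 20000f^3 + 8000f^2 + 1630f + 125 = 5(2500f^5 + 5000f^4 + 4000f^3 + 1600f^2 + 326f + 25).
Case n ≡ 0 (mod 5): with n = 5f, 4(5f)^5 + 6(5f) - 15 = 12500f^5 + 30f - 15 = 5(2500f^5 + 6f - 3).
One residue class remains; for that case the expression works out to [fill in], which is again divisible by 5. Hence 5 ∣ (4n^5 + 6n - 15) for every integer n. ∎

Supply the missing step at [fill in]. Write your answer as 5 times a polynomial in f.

5(2500f^5 + 2500f^4 + 1000f^3 + 200f^2 + 26f - 1)

Only n ≡ 1 (mod 5) is unaccounted for. Put n = 5f+1:
4(5f+1)^5 + 6(5f+1) - 15 expands to 12500f^5 + 12500f^4 + 5000f^3 + 1000f^2 + 130f - 5,
and factoring out 5 leaves 5(2500f^5 + 2500f^4 + 1000f^3 + 200f^2 + 26f - 1).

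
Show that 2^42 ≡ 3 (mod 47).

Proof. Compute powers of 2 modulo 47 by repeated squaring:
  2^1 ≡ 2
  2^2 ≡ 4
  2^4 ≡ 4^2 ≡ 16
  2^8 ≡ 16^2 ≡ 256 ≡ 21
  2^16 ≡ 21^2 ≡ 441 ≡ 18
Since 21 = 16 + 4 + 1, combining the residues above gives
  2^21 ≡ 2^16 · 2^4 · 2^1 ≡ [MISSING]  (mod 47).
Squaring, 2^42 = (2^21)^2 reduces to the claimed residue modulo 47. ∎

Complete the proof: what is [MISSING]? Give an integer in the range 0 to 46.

12

2^16 · 2^4 · 2^1 ≡ 18 · 16 · 2 = 576.
576 mod 47 = 12, so 2^21 ≡ 12 (mod 47).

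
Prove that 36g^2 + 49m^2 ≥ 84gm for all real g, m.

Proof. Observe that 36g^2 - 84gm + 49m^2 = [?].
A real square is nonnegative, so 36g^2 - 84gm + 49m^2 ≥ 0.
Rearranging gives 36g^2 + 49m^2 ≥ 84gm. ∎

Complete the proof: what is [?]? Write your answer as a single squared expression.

The leading and trailing coefficients are 6^2 and 7^2, and 84 = 2·6·7, so the trinomial is (6g - 7m)^2.
Hence 36g^2 - 84gm + 49m^2 ≥ 0.

(6g - 7m)^2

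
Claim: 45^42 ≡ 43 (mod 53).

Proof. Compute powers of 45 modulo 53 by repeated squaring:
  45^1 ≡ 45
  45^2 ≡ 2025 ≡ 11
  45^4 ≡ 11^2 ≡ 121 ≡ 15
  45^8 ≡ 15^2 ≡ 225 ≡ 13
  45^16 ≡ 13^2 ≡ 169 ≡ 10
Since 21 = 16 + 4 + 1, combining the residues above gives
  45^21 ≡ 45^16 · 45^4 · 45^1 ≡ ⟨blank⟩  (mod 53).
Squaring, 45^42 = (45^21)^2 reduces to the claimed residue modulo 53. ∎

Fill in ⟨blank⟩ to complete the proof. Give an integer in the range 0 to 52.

45^16 · 45^4 · 45^1 ≡ 10 · 15 · 45 = 6750.
6750 mod 53 = 19, so 45^21 ≡ 19 (mod 53).

19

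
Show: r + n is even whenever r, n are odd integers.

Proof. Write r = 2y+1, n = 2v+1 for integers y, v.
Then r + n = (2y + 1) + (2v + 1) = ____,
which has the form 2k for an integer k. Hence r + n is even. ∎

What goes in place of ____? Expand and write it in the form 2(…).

2(v + y + 1)

Expanding: (2y + 1) + (2v + 1) = 2v + 2y + 2.
Every term is even; pulling out the factor of 2 gives 2(v + y + 1).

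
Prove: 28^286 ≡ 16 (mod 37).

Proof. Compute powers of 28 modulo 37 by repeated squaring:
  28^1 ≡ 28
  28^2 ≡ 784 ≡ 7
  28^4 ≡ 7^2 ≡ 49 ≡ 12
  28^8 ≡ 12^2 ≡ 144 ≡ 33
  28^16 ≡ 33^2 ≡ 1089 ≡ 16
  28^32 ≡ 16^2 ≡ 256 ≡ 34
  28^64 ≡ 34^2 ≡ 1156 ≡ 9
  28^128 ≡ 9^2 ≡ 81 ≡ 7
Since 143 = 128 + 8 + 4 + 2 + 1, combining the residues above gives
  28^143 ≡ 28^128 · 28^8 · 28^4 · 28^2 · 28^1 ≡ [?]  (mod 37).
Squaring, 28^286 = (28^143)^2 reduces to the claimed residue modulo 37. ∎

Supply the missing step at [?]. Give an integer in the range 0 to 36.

28^128 · 28^8 · 28^4 · 28^2 · 28^1 ≡ 7 · 33 · 12 · 7 · 28 = 543312.
543312 mod 37 = 4, so 28^143 ≡ 4 (mod 37).

4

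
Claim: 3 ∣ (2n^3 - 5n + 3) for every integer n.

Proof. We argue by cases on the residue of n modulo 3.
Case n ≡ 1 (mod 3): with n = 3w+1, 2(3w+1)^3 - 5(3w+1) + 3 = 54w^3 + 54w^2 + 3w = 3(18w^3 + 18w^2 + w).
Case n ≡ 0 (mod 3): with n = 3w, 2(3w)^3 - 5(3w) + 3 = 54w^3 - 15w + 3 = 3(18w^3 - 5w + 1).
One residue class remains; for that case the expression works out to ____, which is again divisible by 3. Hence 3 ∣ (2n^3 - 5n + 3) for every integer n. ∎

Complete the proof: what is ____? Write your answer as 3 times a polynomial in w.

The residues treated are {1, 0}, so the missing case is n ≡ 2 (mod 3); write n = 3w+2.
Then 2(3w+2)^3 - 5(3w+2) + 3 = 54w^3 + 108w^2 + 57w + 9 = 3(18w^3 + 36w^2 + 19w + 3).

3(18w^3 + 36w^2 + 19w + 3)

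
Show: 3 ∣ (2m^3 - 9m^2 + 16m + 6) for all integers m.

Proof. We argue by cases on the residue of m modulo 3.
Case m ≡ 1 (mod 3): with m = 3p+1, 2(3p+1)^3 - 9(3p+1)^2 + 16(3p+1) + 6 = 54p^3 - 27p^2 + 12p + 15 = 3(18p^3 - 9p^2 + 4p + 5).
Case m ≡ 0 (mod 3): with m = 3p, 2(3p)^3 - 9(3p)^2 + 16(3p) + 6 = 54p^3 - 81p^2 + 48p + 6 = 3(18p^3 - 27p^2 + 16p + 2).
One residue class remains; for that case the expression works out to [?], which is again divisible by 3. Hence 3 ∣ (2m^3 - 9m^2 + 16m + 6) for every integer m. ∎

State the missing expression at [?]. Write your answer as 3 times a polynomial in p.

Only m ≡ 2 (mod 3) is unaccounted for. Put m = 3p+2:
2(3p+2)^3 - 9(3p+2)^2 + 16(3p+2) + 6 expands to 54p^3 + 27p^2 + 12p + 18,
and factoring out 3 leaves 3(18p^3 + 9p^2 + 4p + 6).

3(18p^3 + 9p^2 + 4p + 6)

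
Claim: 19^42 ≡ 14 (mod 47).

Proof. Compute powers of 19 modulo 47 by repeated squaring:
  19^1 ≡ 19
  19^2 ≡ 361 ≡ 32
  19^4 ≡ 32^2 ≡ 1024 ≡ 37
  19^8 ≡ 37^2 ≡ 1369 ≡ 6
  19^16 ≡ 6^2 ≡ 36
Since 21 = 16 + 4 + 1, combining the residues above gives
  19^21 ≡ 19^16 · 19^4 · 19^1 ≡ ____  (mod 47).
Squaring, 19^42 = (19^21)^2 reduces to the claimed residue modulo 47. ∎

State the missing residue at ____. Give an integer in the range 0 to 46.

22

Multiply the listed residues: 36 · 37 · 19 = 1332 → 25308.
Reducing modulo 47: 25308 = 538·47 + 22, so 19^21 ≡ 22.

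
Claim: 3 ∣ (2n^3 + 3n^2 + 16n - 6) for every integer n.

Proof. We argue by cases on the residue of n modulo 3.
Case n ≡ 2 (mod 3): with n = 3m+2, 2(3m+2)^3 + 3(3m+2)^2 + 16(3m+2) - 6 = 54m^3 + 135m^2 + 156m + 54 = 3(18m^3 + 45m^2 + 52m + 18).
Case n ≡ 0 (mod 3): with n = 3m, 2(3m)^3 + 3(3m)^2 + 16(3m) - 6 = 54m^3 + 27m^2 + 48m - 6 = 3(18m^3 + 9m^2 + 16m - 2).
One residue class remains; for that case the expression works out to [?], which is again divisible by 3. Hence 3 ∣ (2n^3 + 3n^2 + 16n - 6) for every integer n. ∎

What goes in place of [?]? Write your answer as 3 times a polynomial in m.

3(18m^3 + 27m^2 + 28m + 5)

Only n ≡ 1 (mod 3) is unaccounted for. Put n = 3m+1:
2(3m+1)^3 + 3(3m+1)^2 + 16(3m+1) - 6 expands to 54m^3 + 81m^2 + 84m + 15,
and factoring out 3 leaves 3(18m^3 + 27m^2 + 28m + 5).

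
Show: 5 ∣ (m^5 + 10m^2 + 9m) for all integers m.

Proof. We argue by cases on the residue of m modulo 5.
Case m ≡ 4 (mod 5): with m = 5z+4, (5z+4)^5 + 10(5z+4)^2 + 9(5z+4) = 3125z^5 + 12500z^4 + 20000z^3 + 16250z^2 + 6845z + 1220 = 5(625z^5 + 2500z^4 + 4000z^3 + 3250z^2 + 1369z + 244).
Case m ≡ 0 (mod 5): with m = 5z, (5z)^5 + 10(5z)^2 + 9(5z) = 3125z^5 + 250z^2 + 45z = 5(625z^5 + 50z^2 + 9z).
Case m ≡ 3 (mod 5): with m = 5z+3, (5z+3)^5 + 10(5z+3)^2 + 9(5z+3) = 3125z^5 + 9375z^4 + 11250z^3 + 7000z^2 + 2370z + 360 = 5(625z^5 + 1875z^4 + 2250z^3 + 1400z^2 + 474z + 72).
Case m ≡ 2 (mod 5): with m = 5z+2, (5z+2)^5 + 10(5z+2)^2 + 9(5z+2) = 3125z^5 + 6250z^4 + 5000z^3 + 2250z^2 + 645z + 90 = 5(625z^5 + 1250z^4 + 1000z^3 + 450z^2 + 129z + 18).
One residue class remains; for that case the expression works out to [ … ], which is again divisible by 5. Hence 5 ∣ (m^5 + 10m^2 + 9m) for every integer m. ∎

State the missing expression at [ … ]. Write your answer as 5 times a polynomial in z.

5(625z^5 + 625z^4 + 250z^3 + 100z^2 + 34z + 4)

Only m ≡ 1 (mod 5) is unaccounted for. Put m = 5z+1:
(5z+1)^5 + 10(5z+1)^2 + 9(5z+1) expands to 3125z^5 + 3125z^4 + 1250z^3 + 500z^2 + 170z + 20,
and factoring out 5 leaves 5(625z^5 + 625z^4 + 250z^3 + 100z^2 + 34z + 4).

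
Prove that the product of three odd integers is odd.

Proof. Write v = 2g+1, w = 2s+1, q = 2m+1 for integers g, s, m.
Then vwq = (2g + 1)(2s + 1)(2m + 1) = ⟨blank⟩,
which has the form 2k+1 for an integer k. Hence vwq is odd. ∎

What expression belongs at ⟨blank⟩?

2(4gms + 2gm + 2gs + g + 2ms + m + s) + 1

Expanding: (2g + 1)(2s + 1)(2m + 1) = 8gms + 4gm + 4gs + 2g + 4ms + 2m + 2s + 1.
Every term except the constant is even, so this is 2(4gms + 2gm + 2gs + g + 2ms + m + s) + 1,
and 4gms + 2gm + 2gs + g + 2ms + m + s ∈ ℤ gives the required form.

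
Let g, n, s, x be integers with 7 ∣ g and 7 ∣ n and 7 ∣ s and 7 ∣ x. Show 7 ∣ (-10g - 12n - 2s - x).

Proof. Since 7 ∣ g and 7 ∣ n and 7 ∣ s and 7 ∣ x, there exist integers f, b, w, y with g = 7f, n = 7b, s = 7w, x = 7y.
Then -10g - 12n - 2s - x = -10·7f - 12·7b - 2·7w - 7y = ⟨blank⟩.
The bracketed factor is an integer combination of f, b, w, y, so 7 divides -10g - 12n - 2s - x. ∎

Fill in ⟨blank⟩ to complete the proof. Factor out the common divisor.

Each term has a factor of 7: -10·7f - 12·7b - 2·7w - 7y = 7·(-12b - 10f - 2w - y).
Since -12b - 10f - 2w - y is an integer, 7 ∣ (-10g - 12n - 2s - x).

7(-12b - 10f - 2w - y)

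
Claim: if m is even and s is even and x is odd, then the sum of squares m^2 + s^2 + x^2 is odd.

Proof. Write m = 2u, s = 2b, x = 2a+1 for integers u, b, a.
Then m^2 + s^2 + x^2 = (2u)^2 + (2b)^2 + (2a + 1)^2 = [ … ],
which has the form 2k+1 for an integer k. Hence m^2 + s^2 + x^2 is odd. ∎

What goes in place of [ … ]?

2(2a^2 + 2a + 2b^2 + 2u^2) + 1

(2u)^2 + (2b)^2 + (2a + 1)^2 = 4a^2 + 4a + 4b^2 + 4u^2 + 1
= 2(2a^2 + 2a + 2b^2 + 2u^2) + 1.
Since 2a^2 + 2a + 2b^2 + 2u^2 is an integer, the sum of squares is of the form 2k+1 for an integer k.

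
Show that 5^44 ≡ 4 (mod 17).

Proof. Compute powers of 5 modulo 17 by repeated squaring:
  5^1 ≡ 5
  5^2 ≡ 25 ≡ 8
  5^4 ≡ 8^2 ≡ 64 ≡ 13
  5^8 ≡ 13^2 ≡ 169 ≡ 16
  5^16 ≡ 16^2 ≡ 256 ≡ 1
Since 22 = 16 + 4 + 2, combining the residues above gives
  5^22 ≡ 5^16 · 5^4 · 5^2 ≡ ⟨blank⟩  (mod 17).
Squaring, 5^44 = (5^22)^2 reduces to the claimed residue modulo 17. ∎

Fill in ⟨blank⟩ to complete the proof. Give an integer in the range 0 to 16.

2

Multiply the listed residues: 1 · 13 · 8 = 13 → 104.
Reducing modulo 17: 104 = 6·17 + 2, so 5^22 ≡ 2.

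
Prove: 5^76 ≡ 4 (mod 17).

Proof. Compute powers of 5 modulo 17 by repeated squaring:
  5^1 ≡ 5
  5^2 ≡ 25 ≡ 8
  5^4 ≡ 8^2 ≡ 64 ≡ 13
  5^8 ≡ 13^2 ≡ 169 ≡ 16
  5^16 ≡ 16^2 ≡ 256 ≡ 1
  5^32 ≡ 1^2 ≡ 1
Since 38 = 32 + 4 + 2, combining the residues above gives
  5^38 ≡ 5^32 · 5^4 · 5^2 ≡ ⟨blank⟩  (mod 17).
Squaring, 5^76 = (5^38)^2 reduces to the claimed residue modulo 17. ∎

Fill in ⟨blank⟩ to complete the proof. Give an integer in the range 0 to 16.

2

5^32 · 5^4 · 5^2 ≡ 1 · 13 · 8 = 104.
104 mod 17 = 2, so 5^38 ≡ 2 (mod 17).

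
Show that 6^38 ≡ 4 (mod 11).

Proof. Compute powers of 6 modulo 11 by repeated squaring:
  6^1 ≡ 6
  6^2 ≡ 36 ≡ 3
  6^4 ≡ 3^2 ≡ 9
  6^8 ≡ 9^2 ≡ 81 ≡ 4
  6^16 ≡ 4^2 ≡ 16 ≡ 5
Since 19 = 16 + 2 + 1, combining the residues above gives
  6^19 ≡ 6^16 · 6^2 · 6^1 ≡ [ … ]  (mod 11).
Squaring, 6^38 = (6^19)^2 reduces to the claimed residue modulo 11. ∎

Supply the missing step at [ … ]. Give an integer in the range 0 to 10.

Multiply the listed residues: 5 · 3 · 6 = 15 → 90.
Reducing modulo 11: 90 = 8·11 + 2, so 6^19 ≡ 2.

2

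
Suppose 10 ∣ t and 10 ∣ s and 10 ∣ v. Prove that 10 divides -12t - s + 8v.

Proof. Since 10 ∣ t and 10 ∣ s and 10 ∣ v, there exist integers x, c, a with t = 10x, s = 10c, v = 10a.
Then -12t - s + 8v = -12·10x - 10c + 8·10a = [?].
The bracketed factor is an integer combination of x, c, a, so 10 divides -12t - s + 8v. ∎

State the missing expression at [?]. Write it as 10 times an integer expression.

Each term has a factor of 10: -12·10x - 10c + 8·10a = 10·(8a - c - 12x).
Since 8a - c - 12x is an integer, 10 ∣ (-12t - s + 8v).

10(8a - c - 12x)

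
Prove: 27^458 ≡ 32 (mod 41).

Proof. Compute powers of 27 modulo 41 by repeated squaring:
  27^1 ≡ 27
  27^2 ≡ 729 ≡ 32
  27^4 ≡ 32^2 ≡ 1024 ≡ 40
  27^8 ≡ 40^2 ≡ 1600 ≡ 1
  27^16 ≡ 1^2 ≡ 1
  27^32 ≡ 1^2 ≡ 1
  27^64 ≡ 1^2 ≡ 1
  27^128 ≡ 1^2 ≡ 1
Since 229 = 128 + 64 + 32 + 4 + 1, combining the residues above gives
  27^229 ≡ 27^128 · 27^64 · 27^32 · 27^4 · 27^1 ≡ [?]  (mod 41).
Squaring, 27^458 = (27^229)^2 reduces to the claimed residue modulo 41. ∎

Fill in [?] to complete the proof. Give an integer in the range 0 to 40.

27^128 · 27^64 · 27^32 · 27^4 · 27^1 ≡ 1 · 1 · 1 · 40 · 27 = 1080.
1080 mod 41 = 14, so 27^229 ≡ 14 (mod 41).

14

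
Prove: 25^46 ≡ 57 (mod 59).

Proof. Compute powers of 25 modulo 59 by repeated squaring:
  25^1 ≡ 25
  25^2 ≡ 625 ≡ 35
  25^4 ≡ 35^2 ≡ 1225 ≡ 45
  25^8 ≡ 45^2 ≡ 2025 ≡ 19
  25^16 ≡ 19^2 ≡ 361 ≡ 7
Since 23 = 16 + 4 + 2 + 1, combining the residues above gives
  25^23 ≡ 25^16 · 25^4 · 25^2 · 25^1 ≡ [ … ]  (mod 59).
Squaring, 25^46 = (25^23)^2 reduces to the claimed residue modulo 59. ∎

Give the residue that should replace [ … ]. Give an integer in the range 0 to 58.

Multiply the listed residues: 7 · 45 · 35 · 25 = 315 → 11025 → 275625.
Reducing modulo 59: 275625 = 4671·59 + 36, so 25^23 ≡ 36.

36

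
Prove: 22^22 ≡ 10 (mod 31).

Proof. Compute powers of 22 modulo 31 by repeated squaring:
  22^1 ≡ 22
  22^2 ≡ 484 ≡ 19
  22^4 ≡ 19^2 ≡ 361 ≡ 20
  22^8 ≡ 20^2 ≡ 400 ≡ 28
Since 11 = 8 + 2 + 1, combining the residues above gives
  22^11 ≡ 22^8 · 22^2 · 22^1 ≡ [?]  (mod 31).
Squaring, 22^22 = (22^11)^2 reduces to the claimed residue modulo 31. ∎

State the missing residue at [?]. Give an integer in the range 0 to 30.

17

22^8 · 22^2 · 22^1 ≡ 28 · 19 · 22 = 11704.
11704 mod 31 = 17, so 22^11 ≡ 17 (mod 31).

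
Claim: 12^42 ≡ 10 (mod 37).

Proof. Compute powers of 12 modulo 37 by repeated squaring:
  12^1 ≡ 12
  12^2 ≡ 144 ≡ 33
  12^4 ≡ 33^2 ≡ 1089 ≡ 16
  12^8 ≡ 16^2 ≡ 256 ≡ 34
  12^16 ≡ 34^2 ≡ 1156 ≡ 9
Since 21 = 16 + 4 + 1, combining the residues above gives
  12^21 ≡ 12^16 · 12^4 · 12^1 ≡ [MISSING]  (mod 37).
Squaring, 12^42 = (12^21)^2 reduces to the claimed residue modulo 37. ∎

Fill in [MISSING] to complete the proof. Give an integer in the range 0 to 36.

12^16 · 12^4 · 12^1 ≡ 9 · 16 · 12 = 1728.
1728 mod 37 = 26, so 12^21 ≡ 26 (mod 37).

26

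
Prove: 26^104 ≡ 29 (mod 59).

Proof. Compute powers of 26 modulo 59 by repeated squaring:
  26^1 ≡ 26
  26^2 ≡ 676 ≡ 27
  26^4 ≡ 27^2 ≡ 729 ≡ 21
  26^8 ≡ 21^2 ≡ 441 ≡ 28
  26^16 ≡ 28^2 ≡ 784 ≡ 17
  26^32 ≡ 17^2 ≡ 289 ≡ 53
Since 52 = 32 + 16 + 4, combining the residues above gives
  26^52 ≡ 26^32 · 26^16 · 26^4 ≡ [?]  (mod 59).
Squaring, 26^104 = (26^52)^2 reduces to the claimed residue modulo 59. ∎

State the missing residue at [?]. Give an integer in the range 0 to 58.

41

Multiply the listed residues: 53 · 17 · 21 = 901 → 18921.
Reducing modulo 59: 18921 = 320·59 + 41, so 26^52 ≡ 41.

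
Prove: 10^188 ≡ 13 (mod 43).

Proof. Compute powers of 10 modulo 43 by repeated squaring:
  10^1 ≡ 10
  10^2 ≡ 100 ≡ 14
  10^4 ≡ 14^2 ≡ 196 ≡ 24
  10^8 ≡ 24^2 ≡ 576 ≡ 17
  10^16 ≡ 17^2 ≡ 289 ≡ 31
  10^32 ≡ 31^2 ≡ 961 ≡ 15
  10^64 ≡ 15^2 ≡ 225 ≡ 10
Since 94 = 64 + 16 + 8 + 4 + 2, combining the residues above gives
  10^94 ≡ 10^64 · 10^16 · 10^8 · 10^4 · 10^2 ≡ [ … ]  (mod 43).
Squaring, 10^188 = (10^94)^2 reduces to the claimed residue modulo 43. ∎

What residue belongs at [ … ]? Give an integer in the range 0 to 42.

Multiply the listed residues: 10 · 31 · 17 · 24 · 14 = 310 → 5270 → 126480 → 1770720.
Reducing modulo 43: 1770720 = 41179·43 + 23, so 10^94 ≡ 23.

23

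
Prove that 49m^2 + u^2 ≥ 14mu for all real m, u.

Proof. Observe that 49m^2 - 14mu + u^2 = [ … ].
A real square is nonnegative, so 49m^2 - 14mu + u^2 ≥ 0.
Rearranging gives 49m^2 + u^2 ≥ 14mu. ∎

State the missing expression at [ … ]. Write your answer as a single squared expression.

(7m - u)^2

The leading and trailing coefficients are 7^2 and 1^2, and 14 = 2·7·1, so the trinomial is (7m - u)^2.
Hence 49m^2 - 14mu + u^2 ≥ 0.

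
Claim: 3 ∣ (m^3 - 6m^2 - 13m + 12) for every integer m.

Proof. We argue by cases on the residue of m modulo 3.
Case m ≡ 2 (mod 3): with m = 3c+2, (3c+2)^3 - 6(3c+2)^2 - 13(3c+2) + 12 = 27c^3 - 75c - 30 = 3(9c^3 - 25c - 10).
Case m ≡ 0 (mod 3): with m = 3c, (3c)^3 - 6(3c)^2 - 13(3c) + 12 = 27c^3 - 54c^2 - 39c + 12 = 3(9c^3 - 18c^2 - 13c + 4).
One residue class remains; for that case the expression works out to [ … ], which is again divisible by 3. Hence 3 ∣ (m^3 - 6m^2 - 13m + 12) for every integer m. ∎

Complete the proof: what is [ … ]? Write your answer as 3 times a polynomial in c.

The residues treated are {2, 0}, so the missing case is m ≡ 1 (mod 3); write m = 3c+1.
Then (3c+1)^3 - 6(3c+1)^2 - 13(3c+1) + 12 = 27c^3 - 27c^2 - 66c - 6 = 3(9c^3 - 9c^2 - 22c - 2).

3(9c^3 - 9c^2 - 22c - 2)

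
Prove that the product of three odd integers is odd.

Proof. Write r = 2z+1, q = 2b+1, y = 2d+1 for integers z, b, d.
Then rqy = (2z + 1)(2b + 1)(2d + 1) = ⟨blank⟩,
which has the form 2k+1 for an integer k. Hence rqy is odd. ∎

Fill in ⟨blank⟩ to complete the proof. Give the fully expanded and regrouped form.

Expanding: (2z + 1)(2b + 1)(2d + 1) = 8bdz + 4bd + 4bz + 2b + 4dz + 2d + 2z + 1.
Every term except the constant is even, so this is 2(4bdz + 2bd + 2bz + b + 2dz + d + z) + 1,
and 4bdz + 2bd + 2bz + b + 2dz + d + z ∈ ℤ gives the required form.

2(4bdz + 2bd + 2bz + b + 2dz + d + z) + 1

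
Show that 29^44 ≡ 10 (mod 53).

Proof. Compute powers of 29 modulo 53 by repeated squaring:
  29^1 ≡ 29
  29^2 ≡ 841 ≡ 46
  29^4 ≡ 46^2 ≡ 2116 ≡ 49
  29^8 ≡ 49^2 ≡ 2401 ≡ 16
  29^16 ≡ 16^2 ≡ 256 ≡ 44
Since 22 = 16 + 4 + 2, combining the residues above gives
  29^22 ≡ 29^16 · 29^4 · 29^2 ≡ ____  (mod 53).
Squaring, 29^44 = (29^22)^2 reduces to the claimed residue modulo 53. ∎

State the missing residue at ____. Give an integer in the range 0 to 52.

13

Multiply the listed residues: 44 · 49 · 46 = 2156 → 99176.
Reducing modulo 53: 99176 = 1871·53 + 13, so 29^22 ≡ 13.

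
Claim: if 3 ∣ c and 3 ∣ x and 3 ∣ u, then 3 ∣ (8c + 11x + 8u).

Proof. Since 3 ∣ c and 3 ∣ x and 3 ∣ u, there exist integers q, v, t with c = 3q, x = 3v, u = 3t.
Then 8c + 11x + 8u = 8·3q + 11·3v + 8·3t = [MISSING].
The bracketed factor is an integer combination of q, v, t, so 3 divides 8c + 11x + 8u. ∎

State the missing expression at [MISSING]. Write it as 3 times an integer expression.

3(8q + 8t + 11v)

Pull the common 3 out of every term: 8·3q + 11·3v + 8·3t = 3(8q + 8t + 11v).
8q + 8t + 11v is an integer, which exhibits the divisibility.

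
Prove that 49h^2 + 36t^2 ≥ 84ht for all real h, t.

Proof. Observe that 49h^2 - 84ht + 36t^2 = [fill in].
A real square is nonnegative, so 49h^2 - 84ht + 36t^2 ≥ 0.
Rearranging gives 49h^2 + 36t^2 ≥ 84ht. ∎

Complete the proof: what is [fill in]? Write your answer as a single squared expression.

(7h - 6t)^2

The leading and trailing coefficients are 7^2 and 6^2, and 84 = 2·7·6, so the trinomial is (7h - 6t)^2.
Hence 49h^2 - 84ht + 36t^2 ≥ 0.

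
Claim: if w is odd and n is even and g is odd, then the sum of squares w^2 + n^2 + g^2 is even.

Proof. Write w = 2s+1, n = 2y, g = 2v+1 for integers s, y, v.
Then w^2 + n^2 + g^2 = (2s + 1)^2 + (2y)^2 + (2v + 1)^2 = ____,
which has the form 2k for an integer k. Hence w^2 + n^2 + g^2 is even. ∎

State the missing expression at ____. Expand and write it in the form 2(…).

Expanding: (2s + 1)^2 + (2y)^2 + (2v + 1)^2 = 4s^2 + 4s + 4v^2 + 4v + 4y^2 + 2.
Every term is even; pulling out the factor of 2 gives 2(2s^2 + 2s + 2v^2 + 2v + 2y^2 + 1).

2(2s^2 + 2s + 2v^2 + 2v + 2y^2 + 1)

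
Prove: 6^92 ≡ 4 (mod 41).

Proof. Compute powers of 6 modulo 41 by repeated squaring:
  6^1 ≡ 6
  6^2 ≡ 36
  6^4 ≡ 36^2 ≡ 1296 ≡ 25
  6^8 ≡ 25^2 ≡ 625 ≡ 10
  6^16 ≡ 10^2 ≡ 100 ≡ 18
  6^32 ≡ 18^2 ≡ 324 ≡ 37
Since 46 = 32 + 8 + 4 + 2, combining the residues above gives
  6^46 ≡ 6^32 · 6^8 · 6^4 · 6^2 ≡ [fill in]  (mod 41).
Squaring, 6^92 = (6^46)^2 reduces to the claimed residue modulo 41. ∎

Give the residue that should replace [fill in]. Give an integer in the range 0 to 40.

39

6^32 · 6^8 · 6^4 · 6^2 ≡ 37 · 10 · 25 · 36 = 333000.
333000 mod 41 = 39, so 6^46 ≡ 39 (mod 41).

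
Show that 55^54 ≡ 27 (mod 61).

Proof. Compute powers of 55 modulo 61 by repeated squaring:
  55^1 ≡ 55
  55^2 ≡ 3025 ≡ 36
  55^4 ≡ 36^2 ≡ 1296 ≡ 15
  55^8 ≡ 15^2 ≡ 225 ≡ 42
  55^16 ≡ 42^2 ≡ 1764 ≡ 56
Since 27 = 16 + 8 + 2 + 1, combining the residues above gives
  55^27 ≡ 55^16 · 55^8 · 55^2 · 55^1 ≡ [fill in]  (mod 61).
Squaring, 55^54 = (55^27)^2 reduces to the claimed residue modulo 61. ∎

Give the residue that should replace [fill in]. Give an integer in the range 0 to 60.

Multiply the listed residues: 56 · 42 · 36 · 55 = 2352 → 84672 → 4656960.
Reducing modulo 61: 4656960 = 76343·61 + 37, so 55^27 ≡ 37.

37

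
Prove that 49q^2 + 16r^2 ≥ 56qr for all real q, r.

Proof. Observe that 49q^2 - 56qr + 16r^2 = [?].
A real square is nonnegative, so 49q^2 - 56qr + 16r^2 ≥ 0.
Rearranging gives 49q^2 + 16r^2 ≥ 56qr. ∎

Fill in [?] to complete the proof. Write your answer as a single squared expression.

(7q - 4r)^2

49q^2 - 56qr + 16r^2 is a perfect-square trinomial: the outer terms are (7q)^2 and (4r)^2, and the cross term is -2·7q·4r.
So 49q^2 - 56qr + 16r^2 = (7q - 4r)^2 ≥ 0.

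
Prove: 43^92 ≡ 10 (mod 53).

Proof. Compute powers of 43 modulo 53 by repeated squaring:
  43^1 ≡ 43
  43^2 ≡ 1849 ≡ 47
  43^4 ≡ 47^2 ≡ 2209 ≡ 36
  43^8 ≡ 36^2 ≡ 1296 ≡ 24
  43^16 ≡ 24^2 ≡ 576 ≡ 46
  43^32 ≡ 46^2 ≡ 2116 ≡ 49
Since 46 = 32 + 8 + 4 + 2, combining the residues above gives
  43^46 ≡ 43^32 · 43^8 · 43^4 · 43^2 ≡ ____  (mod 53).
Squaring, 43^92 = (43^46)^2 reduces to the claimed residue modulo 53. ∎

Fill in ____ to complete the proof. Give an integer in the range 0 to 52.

43^32 · 43^8 · 43^4 · 43^2 ≡ 49 · 24 · 36 · 47 = 1989792.
1989792 mod 53 = 13, so 43^46 ≡ 13 (mod 53).

13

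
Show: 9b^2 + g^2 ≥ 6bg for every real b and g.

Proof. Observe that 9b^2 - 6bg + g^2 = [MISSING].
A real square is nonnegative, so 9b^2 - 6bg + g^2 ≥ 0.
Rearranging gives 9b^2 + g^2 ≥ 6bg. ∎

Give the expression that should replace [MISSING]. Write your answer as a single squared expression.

9b^2 - 6bg + g^2 is a perfect-square trinomial: the outer terms are (3b)^2 and (g)^2, and the cross term is -2·3b·g.
So 9b^2 - 6bg + g^2 = (3b - g)^2 ≥ 0.

(3b - g)^2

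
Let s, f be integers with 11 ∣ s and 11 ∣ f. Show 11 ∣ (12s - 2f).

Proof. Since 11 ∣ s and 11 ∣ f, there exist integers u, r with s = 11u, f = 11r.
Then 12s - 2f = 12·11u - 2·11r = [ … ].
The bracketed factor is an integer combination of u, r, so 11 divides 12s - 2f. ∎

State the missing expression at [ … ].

Pull the common 11 out of every term: 12·11u - 2·11r = 11(-2r + 12u).
-2r + 12u is an integer, which exhibits the divisibility.

11(-2r + 12u)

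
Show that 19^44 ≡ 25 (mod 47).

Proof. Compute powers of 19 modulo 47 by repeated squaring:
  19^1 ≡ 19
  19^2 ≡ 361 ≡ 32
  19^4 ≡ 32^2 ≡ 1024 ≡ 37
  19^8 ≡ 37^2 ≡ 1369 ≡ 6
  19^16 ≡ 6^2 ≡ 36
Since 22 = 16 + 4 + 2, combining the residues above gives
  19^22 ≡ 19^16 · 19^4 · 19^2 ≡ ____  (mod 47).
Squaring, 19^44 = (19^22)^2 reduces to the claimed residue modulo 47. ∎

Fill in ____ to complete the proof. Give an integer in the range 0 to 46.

19^16 · 19^4 · 19^2 ≡ 36 · 37 · 32 = 42624.
42624 mod 47 = 42, so 19^22 ≡ 42 (mod 47).

42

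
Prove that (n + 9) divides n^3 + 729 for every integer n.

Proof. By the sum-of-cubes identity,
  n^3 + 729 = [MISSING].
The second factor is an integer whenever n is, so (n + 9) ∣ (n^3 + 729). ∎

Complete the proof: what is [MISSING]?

(n + 9)(n^2 - 9n + 81)

Polynomial division of n^3 + 729 by n + 9 leaves remainder 0 and quotient n^2 - 9n + 81.
Hence n^3 + 729 = (n + 9)(n^2 - 9n + 81).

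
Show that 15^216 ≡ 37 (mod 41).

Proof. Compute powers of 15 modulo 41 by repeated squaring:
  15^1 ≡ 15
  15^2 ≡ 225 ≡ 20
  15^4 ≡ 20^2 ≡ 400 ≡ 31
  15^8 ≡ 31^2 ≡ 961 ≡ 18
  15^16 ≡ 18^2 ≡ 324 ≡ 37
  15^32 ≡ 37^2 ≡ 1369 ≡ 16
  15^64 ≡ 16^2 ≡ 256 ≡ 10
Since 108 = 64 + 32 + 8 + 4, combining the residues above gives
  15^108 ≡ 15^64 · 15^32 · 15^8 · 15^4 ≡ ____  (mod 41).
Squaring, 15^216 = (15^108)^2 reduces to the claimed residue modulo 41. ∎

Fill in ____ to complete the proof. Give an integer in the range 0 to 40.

23

Multiply the listed residues: 10 · 16 · 18 · 31 = 160 → 2880 → 89280.
Reducing modulo 41: 89280 = 2177·41 + 23, so 15^108 ≡ 23.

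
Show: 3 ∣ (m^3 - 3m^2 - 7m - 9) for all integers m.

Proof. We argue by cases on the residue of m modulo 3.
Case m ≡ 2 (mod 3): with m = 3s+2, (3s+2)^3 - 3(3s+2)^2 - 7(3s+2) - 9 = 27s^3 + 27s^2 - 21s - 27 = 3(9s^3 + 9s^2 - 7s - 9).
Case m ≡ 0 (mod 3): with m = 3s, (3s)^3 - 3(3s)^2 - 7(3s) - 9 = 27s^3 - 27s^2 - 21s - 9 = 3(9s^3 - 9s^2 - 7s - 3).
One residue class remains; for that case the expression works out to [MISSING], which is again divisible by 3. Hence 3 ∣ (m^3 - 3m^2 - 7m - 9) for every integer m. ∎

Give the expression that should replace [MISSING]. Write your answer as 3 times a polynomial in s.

The residues treated are {2, 0}, so the missing case is m ≡ 1 (mod 3); write m = 3s+1.
Then (3s+1)^3 - 3(3s+1)^2 - 7(3s+1) - 9 = 27s^3 - 30s - 18 = 3(9s^3 - 10s - 6).

3(9s^3 - 10s - 6)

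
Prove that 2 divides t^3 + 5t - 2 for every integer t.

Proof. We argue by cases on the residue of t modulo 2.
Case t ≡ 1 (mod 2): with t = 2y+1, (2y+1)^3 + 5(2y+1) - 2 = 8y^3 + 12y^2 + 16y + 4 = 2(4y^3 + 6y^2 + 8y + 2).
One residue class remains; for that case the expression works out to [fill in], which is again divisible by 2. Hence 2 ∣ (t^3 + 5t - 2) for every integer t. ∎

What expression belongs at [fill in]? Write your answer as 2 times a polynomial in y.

2(4y^3 + 5y - 1)

Only t ≡ 0 (mod 2) is unaccounted for. Put t = 2y:
(2y)^3 + 5(2y) - 2 expands to 8y^3 + 10y - 2,
and factoring out 2 leaves 2(4y^3 + 5y - 1).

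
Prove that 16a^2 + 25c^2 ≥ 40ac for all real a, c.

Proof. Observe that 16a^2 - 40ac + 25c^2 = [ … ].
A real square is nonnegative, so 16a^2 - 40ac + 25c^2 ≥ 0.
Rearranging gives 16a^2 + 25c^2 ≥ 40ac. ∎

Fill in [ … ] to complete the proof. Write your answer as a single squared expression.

(4a - 5c)^2

16a^2 - 40ac + 25c^2 is a perfect-square trinomial: the outer terms are (4a)^2 and (5c)^2, and the cross term is -2·4a·5c.
So 16a^2 - 40ac + 25c^2 = (4a - 5c)^2 ≥ 0.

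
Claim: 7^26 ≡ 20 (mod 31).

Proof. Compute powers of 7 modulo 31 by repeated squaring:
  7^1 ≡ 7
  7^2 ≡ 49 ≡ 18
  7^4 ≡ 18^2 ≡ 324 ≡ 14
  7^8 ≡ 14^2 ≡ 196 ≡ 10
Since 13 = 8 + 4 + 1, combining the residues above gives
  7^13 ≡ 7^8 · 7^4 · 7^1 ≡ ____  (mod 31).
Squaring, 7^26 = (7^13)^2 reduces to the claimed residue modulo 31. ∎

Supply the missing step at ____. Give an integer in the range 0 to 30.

Multiply the listed residues: 10 · 14 · 7 = 140 → 980.
Reducing modulo 31: 980 = 31·31 + 19, so 7^13 ≡ 19.

19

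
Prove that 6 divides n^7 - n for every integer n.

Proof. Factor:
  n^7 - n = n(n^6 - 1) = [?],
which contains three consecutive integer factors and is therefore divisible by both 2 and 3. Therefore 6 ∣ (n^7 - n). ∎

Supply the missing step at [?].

n^6 - 1 = (n^2 - 1)(n^4 + n^2 + 1), and n^2 - 1 = (n-1)(n+1).
So n(n^6 - 1) = (n - 1)n(n + 1)(n^4 + n^2 + 1).

(n - 1)n(n + 1)(n^4 + n^2 + 1)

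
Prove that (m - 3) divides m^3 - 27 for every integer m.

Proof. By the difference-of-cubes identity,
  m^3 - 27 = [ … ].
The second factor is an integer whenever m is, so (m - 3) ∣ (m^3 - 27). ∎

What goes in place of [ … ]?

Polynomial division of m^3 - 27 by m - 3 leaves remainder 0 and quotient m^2 + 3m + 9.
Hence m^3 - 27 = (m - 3)(m^2 + 3m + 9).

(m - 3)(m^2 + 3m + 9)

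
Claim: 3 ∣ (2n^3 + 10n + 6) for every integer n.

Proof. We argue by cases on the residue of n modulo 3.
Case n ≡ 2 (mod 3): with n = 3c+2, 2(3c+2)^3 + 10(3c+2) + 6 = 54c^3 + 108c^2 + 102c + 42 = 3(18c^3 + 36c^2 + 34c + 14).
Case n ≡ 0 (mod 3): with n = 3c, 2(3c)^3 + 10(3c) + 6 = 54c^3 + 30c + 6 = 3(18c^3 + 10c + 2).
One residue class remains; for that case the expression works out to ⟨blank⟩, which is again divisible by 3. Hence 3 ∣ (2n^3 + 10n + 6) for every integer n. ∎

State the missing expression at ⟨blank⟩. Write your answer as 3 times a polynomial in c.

The residues treated are {2, 0}, so the missing case is n ≡ 1 (mod 3); write n = 3c+1.
Then 2(3c+1)^3 + 10(3c+1) + 6 = 54c^3 + 54c^2 + 48c + 18 = 3(18c^3 + 18c^2 + 16c + 6).

3(18c^3 + 18c^2 + 16c + 6)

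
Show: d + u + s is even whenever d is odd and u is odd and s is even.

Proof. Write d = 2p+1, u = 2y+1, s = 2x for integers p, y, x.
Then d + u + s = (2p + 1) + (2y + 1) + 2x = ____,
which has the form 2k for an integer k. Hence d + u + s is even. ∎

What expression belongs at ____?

(2p + 1) + (2y + 1) + 2x = 2p + 2x + 2y + 2
= 2(p + x + y + 1).
Since p + x + y + 1 is an integer, the sum is of the form 2k for an integer k.

2(p + x + y + 1)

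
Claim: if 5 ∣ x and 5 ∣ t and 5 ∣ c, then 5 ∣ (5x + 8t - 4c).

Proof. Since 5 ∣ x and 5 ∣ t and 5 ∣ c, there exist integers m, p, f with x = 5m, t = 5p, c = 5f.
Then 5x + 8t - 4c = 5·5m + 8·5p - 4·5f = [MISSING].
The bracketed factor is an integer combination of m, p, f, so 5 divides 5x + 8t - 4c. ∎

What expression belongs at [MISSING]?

Pull the common 5 out of every term: 5·5m + 8·5p - 4·5f = 5(-4f + 5m + 8p).
-4f + 5m + 8p is an integer, which exhibits the divisibility.

5(-4f + 5m + 8p)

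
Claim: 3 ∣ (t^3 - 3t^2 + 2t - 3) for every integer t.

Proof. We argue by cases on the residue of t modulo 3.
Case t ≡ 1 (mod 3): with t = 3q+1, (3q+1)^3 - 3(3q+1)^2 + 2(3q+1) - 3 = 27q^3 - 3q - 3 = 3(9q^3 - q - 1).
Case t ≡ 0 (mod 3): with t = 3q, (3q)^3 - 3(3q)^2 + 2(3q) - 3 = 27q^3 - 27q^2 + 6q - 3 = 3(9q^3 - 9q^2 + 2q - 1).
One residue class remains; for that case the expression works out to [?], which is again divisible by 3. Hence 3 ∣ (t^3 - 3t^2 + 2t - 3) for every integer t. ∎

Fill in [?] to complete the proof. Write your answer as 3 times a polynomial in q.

3(9q^3 + 9q^2 + 2q - 1)

Only t ≡ 2 (mod 3) is unaccounted for. Put t = 3q+2:
(3q+2)^3 - 3(3q+2)^2 + 2(3q+2) - 3 expands to 27q^3 + 27q^2 + 6q - 3,
and factoring out 3 leaves 3(9q^3 + 9q^2 + 2q - 1).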